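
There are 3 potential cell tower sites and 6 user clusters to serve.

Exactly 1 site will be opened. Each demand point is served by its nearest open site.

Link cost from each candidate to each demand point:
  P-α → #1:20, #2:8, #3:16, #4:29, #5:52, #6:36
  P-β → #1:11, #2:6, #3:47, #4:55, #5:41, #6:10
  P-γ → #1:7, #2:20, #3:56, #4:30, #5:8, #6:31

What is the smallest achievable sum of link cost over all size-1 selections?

Open {P-γ}.
  #1→P-γ 7, #2→P-γ 20, #3→P-γ 56, #4→P-γ 30, #5→P-γ 8, #6→P-γ 31  ⇒ total 152.
Compare {P-α}: total 161.
Compare {P-β}: total 170.

152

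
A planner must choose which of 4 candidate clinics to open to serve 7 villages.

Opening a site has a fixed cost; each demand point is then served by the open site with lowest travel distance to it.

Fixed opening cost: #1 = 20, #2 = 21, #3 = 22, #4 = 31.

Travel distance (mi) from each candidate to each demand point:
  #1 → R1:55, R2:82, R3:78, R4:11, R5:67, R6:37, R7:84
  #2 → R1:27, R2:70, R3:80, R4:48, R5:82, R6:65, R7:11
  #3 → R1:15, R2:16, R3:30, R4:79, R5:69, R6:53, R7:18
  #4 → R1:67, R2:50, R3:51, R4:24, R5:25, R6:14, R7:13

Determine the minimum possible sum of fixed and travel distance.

Open {#3, #4}: assign each demand point to its cheapest open site.
  R1→#3 15, R2→#3 16, R3→#3 30, R4→#4 24, R5→#4 25, R6→#4 14, R7→#4 13
  travel distance 137, fixed 53 → total 190.
Compare {#1, #3, #4}: travel distance 124 + fixed 73 = 197.
Compare {#2, #3, #4}: travel distance 135 + fixed 74 = 209.
Compare {#1, #2, #3, #4}: travel distance 122 + fixed 94 = 216.
All other subsets cost ≥ 197. Minimum total cost: 190.

190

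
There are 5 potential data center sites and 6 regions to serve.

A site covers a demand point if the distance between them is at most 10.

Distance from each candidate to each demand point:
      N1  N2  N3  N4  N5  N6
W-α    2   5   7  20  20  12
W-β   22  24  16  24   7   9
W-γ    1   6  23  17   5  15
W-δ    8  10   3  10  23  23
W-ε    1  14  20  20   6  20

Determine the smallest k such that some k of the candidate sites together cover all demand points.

2

Coverage sets (demand points within 10 of each site):
  W-α: {N1, N2, N3}
  W-β: {N5, N6}
  W-γ: {N1, N2, N5}
  W-δ: {N1, N2, N3, N4}
  W-ε: {N1, N5}
No single site covers all 6 demand points.
But {W-β, W-δ} covers everything, so the minimum is 2.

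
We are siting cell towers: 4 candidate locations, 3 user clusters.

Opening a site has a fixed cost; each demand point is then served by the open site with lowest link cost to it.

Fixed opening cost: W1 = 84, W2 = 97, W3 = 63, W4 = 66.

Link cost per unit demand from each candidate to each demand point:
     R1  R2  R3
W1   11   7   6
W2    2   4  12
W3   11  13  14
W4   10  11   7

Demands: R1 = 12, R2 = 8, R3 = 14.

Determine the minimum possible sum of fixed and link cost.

317

Open {W2, W4}: assign each demand point to its cheapest open site.
  R1→W2 12×2=24, R2→W2 8×4=32, R3→W4 14×7=98
  link cost 154, fixed 163 → total 317.
Compare {W2}: link cost 224 + fixed 97 = 321.
Compare {W1, W2}: link cost 140 + fixed 181 = 321.
Compare {W1}: link cost 272 + fixed 84 = 356.
All other subsets cost ≥ 321. Minimum total cost: 317.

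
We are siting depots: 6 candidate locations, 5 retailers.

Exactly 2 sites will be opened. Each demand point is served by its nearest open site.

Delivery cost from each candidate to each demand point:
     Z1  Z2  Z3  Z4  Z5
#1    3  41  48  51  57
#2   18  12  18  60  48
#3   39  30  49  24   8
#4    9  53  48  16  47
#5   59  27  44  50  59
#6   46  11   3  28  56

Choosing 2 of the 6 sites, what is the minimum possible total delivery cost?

80

Open {#2, #3}.
  Z1→#2 18, Z2→#2 12, Z3→#2 18, Z4→#3 24, Z5→#3 8  ⇒ total 80.
Compare {#3, #6}: total 85.
Compare {#4, #6}: total 86.
No size-2 selection does better; minimum is 80.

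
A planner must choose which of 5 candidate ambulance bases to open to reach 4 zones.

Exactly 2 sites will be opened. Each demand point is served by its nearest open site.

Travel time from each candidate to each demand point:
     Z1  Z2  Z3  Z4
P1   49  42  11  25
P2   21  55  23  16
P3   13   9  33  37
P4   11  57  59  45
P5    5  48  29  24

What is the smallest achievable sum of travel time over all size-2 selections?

Open {P1, P3}.
  Z1→P3 13, Z2→P3 9, Z3→P1 11, Z4→P1 25  ⇒ total 58.
Compare {P2, P3}: total 61.
Compare {P3, P5}: total 67.
No size-2 selection does better; minimum is 58.

58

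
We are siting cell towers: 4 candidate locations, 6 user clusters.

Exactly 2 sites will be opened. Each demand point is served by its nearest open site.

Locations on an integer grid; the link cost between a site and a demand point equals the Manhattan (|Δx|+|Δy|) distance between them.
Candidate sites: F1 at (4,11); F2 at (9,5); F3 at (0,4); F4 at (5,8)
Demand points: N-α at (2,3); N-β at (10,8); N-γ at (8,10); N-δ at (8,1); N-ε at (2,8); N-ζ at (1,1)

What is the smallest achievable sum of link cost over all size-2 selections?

Open {F2, F3}.
  N-α→F3 3, N-β→F2 4, N-γ→F2 6, N-δ→F2 5, N-ε→F3 6, N-ζ→F3 4  ⇒ total 28.
Compare {F3, F4}: total 30.
Compare {F2, F4}: total 36.
No size-2 selection does better; minimum is 28.

28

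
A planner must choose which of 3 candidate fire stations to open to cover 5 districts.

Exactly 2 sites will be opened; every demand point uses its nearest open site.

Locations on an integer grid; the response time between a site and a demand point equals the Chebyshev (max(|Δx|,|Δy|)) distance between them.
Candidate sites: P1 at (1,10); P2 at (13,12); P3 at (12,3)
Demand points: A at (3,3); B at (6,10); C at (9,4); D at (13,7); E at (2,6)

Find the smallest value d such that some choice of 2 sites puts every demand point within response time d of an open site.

Open {P1, P3}.
  Farthest demand point is A at response time 7 (to P1); all others are ≤ 7.
With {P1, P2} the worst case is 8.
With {P2, P3} the worst case is 10.
No size-2 selection achieves below 7.

7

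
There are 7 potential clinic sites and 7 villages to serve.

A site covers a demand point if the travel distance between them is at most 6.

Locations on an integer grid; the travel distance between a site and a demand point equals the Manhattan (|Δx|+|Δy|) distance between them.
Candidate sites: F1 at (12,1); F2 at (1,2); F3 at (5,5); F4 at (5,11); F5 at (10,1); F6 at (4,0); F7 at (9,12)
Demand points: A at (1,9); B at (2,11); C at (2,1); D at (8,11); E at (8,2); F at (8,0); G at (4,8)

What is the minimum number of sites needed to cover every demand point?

Coverage sets (demand points within 6 of each site):
  F1: {E, F}
  F2: {C}
  F3: {E, G}
  F4: {A, B, D, G}
  F5: {E, F}
  F6: {C, E, F}
  F7: {D}
No single site covers all 7 demand points.
But {F4, F6} covers everything, so the minimum is 2.

2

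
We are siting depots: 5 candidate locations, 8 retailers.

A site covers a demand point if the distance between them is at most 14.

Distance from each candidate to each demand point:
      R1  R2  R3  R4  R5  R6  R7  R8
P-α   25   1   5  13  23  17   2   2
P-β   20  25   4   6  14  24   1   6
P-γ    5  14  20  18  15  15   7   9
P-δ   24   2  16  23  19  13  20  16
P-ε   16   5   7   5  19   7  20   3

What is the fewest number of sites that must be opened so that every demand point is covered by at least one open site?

Coverage sets (demand points within 14 of each site):
  P-α: {R2, R3, R4, R7, R8}
  P-β: {R3, R4, R5, R7, R8}
  P-γ: {R1, R2, R7, R8}
  P-δ: {R2, R6}
  P-ε: {R2, R3, R4, R6, R8}
No 2 sites suffice: every size-2 union leaves at least one demand point uncovered.
But {P-β, P-γ, P-δ} covers everything, so the minimum is 3.

3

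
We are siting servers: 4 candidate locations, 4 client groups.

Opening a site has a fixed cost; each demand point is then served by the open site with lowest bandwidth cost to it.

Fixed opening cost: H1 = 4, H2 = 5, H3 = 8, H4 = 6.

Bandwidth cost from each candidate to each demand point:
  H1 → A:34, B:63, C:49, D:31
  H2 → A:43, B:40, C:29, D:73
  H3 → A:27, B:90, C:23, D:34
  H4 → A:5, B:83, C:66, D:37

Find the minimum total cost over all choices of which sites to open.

120

Open {H1, H2, H4}: assign each demand point to its cheapest open site.
  A→H4 5, B→H2 40, C→H2 29, D→H1 31
  bandwidth cost 105, fixed 15 → total 120.
Compare {H2, H3, H4}: bandwidth cost 102 + fixed 19 = 121.
Compare {H2, H4}: bandwidth cost 111 + fixed 11 = 122.
Compare {H1, H2, H3, H4}: bandwidth cost 99 + fixed 23 = 122.
All other subsets cost ≥ 121. Minimum total cost: 120.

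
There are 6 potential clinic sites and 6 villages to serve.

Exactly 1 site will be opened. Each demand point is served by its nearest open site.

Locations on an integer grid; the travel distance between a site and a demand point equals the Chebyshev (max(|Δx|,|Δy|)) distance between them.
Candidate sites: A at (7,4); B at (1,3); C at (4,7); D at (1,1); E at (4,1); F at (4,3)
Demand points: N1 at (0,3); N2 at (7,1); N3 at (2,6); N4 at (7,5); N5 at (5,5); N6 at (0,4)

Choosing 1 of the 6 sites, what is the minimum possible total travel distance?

19

Open {F}.
  N1→F 4, N2→F 3, N3→F 3, N4→F 3, N5→F 2, N6→F 4  ⇒ total 19.
Compare {B}: total 21.
Compare {C}: total 21.
No size-1 selection does better; minimum is 19.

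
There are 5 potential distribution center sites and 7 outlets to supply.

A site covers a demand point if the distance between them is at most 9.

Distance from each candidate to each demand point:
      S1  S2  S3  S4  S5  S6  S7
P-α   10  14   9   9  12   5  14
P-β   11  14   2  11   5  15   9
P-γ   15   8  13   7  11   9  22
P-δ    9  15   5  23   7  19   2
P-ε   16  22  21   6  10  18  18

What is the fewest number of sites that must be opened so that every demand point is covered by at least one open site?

2

Coverage sets (demand points within 9 of each site):
  P-α: {S3, S4, S6}
  P-β: {S3, S5, S7}
  P-γ: {S2, S4, S6}
  P-δ: {S1, S3, S5, S7}
  P-ε: {S4}
No single site covers all 7 demand points.
But {P-γ, P-δ} covers everything, so the minimum is 2.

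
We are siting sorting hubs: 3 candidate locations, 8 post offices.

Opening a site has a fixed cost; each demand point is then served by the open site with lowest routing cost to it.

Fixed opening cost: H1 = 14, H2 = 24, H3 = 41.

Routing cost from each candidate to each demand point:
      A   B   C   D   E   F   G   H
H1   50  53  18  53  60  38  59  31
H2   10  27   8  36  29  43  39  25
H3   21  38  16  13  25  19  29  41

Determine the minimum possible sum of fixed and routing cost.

221

Open {H2, H3}: assign each demand point to its cheapest open site.
  A→H2 10, B→H2 27, C→H2 8, D→H3 13, E→H3 25, F→H3 19, G→H3 29, H→H2 25
  routing cost 156, fixed 65 → total 221.
Compare {H1, H2, H3}: routing cost 156 + fixed 79 = 235.
Compare {H2}: routing cost 217 + fixed 24 = 241.
Compare {H3}: routing cost 202 + fixed 41 = 243.
All other subsets cost ≥ 235. Minimum total cost: 221.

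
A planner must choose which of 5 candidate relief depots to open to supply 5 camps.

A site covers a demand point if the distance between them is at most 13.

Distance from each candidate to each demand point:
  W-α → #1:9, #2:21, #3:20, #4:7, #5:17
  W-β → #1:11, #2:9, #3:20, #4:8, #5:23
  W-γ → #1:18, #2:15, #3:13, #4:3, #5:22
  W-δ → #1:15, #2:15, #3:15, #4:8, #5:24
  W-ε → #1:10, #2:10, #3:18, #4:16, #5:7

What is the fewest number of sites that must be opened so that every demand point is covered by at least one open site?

2

Coverage sets (demand points within 13 of each site):
  W-α: {#1, #4}
  W-β: {#1, #2, #4}
  W-γ: {#3, #4}
  W-δ: {#4}
  W-ε: {#1, #2, #5}
No single site covers all 5 demand points.
But {W-γ, W-ε} covers everything, so the minimum is 2.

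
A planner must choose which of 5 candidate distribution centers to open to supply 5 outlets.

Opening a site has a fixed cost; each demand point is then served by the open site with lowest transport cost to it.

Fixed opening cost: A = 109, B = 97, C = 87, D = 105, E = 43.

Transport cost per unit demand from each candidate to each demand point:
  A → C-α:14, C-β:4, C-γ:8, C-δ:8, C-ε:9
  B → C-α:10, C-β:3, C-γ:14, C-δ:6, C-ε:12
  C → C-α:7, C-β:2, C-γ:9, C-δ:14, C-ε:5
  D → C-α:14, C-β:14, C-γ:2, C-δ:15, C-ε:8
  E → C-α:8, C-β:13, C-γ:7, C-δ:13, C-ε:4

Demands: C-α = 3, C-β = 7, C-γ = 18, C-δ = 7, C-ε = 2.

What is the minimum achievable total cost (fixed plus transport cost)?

347

Open {B, D}: assign each demand point to its cheapest open site.
  C-α→B 3×10=30, C-β→B 7×3=21, C-γ→D 18×2=36, C-δ→B 7×6=42, C-ε→D 2×8=16
  transport cost 145, fixed 202 → total 347.
Compare {B, E}: transport cost 221 + fixed 140 = 361.
Compare {C, D}: transport cost 179 + fixed 192 = 371.
Compare {B, D, E}: transport cost 131 + fixed 245 = 376.
All other subsets cost ≥ 361. Minimum total cost: 347.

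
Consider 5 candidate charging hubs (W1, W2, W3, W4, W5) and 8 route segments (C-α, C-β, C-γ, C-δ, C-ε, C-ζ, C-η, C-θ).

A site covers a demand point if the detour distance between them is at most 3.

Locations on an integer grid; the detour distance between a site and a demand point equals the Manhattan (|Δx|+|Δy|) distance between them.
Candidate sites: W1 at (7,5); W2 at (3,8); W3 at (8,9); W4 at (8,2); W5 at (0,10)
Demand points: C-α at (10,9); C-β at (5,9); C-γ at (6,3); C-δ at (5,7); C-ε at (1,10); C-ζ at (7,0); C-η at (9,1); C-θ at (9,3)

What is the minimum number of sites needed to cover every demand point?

4

Coverage sets (demand points within 3 of each site):
  W1: {C-γ}
  W2: {C-β, C-δ}
  W3: {C-α, C-β}
  W4: {C-γ, C-ζ, C-η, C-θ}
  W5: {C-ε}
No 3 sites suffice: every size-3 union leaves at least one demand point uncovered.
But {W2, W3, W4, W5} covers everything, so the minimum is 4.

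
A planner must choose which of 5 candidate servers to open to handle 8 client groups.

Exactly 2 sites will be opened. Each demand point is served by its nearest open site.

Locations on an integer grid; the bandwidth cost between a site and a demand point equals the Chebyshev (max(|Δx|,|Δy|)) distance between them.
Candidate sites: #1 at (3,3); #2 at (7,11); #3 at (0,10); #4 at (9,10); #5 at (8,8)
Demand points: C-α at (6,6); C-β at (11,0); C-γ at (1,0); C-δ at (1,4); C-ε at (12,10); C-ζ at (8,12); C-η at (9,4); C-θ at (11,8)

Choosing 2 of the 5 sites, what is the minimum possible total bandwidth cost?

29

Open {#1, #4}.
  C-α→#1 3, C-β→#1 8, C-γ→#1 3, C-δ→#1 2, C-ε→#4 3, C-ζ→#4 2, C-η→#1 6, C-θ→#4 2  ⇒ total 29.
Compare {#1, #5}: total 30.
Compare {#1, #2}: total 32.
No size-2 selection does better; minimum is 29.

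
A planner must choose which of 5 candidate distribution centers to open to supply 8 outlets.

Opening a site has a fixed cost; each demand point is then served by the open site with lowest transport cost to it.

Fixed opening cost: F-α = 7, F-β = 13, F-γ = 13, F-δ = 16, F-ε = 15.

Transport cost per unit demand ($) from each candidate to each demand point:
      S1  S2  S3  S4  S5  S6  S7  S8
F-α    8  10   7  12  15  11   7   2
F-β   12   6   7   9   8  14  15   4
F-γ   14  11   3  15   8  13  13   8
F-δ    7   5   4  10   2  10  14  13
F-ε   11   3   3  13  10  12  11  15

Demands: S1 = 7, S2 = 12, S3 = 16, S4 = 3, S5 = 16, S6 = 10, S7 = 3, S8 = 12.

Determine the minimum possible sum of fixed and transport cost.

Open {F-α, F-δ, F-ε}: assign each demand point to its cheapest open site.
  S1→F-δ 7×7=49, S2→F-ε 12×3=36, S3→F-ε 16×3=48, S4→F-δ 3×10=30, S5→F-δ 16×2=32, S6→F-δ 10×10=100, S7→F-α 3×7=21, S8→F-α 12×2=24
  transport cost 340, fixed 38 → total 378.
Compare {F-α, F-β, F-δ, F-ε}: transport cost 337 + fixed 51 = 388.
Compare {F-α, F-γ, F-δ, F-ε}: transport cost 340 + fixed 51 = 391.
Compare {F-α, F-γ, F-δ}: transport cost 364 + fixed 36 = 400.
All other subsets cost ≥ 388. Minimum total cost: 378.

378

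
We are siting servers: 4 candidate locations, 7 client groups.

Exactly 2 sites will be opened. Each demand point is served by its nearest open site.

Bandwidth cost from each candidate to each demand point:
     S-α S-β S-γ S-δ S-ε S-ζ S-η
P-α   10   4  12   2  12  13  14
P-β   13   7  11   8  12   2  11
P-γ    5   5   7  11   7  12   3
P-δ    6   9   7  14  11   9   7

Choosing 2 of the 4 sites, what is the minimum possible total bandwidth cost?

37

Open {P-β, P-γ}.
  S-α→P-γ 5, S-β→P-γ 5, S-γ→P-γ 7, S-δ→P-β 8, S-ε→P-γ 7, S-ζ→P-β 2, S-η→P-γ 3  ⇒ total 37.
Compare {P-α, P-γ}: total 40.
Compare {P-α, P-δ}: total 46.
No size-2 selection does better; minimum is 37.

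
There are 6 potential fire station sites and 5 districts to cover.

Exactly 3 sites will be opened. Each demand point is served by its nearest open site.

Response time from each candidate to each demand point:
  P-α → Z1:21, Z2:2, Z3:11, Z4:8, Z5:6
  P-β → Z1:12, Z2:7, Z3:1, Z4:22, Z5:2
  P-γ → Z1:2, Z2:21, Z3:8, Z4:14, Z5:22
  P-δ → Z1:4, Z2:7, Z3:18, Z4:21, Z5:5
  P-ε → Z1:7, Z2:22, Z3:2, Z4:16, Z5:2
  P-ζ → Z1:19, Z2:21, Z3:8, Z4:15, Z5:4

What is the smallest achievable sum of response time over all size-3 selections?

15

Open {P-α, P-β, P-γ}.
  Z1→P-γ 2, Z2→P-α 2, Z3→P-β 1, Z4→P-α 8, Z5→P-β 2  ⇒ total 15.
Compare {P-α, P-γ, P-ε}: total 16.
Compare {P-α, P-β, P-δ}: total 17.
No size-3 selection does better; minimum is 15.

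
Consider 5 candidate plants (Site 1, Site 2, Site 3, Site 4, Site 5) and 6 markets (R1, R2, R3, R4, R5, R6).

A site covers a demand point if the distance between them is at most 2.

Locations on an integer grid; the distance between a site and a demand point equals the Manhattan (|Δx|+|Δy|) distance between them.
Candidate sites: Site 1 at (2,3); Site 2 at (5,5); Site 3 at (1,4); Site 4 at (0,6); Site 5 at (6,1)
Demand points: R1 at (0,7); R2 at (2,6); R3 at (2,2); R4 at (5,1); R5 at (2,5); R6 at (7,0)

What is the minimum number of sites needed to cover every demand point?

Coverage sets (demand points within 2 of each site):
  Site 1: {R3, R5}
  Site 2: {}
  Site 3: {R5}
  Site 4: {R1, R2}
  Site 5: {R4, R6}
No 2 sites suffice: every size-2 union leaves at least one demand point uncovered.
But {Site 1, Site 4, Site 5} covers everything, so the minimum is 3.

3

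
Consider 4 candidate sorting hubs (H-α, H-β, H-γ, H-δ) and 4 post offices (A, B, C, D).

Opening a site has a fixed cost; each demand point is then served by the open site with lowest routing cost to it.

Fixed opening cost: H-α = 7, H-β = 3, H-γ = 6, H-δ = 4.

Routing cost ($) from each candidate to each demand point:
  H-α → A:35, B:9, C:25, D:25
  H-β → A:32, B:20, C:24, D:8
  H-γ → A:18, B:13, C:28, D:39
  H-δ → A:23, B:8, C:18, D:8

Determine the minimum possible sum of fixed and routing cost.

Open {H-δ}: assign each demand point to its cheapest open site.
  A→H-δ 23, B→H-δ 8, C→H-δ 18, D→H-δ 8
  routing cost 57, fixed 4 → total 61.
Compare {H-γ, H-δ}: routing cost 52 + fixed 10 = 62.
Compare {H-β, H-δ}: routing cost 57 + fixed 7 = 64.
Compare {H-β, H-γ, H-δ}: routing cost 52 + fixed 13 = 65.
All other subsets cost ≥ 62. Minimum total cost: 61.

61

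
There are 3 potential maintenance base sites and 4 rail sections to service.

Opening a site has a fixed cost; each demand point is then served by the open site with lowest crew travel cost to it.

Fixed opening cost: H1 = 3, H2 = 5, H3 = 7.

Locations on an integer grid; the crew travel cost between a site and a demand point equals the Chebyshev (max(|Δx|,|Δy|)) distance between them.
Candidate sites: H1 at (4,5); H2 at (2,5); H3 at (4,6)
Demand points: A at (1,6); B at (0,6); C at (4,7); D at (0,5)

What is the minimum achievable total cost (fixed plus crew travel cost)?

12

Open {H2}: assign each demand point to its cheapest open site.
  A→H2 1, B→H2 2, C→H2 2, D→H2 2
  crew travel cost 7, fixed 5 → total 12.
Compare {H1, H2}: crew travel cost 7 + fixed 8 = 15.
Compare {H1}: crew travel cost 13 + fixed 3 = 16.
Compare {H2, H3}: crew travel cost 6 + fixed 12 = 18.
All other subsets cost ≥ 15. Minimum total cost: 12.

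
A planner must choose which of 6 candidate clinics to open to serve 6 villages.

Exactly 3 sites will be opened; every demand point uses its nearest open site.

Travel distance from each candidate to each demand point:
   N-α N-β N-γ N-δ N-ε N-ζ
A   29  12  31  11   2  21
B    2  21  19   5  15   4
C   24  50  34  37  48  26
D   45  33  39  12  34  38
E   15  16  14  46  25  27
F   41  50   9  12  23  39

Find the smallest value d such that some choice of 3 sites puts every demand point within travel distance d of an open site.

Open {A, B, F}.
  Farthest demand point is N-β at travel distance 12 (to A); all others are ≤ 12.
With {A, B, E} the worst case is 14.
With {B, C, E} the worst case is 16.
No size-3 selection achieves below 12.

12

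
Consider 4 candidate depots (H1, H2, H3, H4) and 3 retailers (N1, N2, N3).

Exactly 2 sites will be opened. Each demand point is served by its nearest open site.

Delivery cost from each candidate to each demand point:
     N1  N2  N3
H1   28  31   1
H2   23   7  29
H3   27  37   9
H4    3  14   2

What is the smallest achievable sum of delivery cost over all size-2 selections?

12

Open {H2, H4}.
  N1→H4 3, N2→H2 7, N3→H4 2  ⇒ total 12.
Compare {H1, H4}: total 18.
Compare {H3, H4}: total 19.
No size-2 selection does better; minimum is 12.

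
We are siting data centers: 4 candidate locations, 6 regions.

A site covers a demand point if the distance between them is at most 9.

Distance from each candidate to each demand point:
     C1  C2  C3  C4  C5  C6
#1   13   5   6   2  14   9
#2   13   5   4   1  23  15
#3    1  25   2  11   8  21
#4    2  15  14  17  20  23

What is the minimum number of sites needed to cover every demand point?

Coverage sets (demand points within 9 of each site):
  #1: {C2, C3, C4, C6}
  #2: {C2, C3, C4}
  #3: {C1, C3, C5}
  #4: {C1}
No single site covers all 6 demand points.
But {#1, #3} covers everything, so the minimum is 2.

2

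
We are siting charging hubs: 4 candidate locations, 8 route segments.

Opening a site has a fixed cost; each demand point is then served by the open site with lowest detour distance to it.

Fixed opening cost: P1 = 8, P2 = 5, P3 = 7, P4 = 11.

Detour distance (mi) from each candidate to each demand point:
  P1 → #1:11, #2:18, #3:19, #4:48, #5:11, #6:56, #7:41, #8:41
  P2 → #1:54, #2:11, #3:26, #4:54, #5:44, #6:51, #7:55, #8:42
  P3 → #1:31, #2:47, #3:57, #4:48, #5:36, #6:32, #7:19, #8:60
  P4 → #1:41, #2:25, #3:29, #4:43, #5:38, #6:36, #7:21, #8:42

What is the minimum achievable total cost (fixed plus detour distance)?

212

Open {P1, P2, P3}: assign each demand point to its cheapest open site.
  #1→P1 11, #2→P2 11, #3→P1 19, #4→P1 48, #5→P1 11, #6→P3 32, #7→P3 19, #8→P1 41
  detour distance 192, fixed 20 → total 212.
Compare {P1, P3}: detour distance 199 + fixed 15 = 214.
Compare {P1, P2, P4}: detour distance 193 + fixed 24 = 217.
Compare {P1, P2, P3, P4}: detour distance 187 + fixed 31 = 218.
All other subsets cost ≥ 214. Minimum total cost: 212.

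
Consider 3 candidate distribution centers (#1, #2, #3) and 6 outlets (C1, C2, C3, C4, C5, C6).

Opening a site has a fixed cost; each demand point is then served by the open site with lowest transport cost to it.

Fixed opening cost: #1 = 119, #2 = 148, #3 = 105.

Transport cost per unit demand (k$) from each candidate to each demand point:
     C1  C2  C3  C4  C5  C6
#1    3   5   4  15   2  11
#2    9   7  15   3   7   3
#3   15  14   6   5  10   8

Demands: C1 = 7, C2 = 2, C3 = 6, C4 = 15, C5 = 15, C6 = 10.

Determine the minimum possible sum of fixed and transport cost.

427

Open {#1, #2}: assign each demand point to its cheapest open site.
  C1→#1 7×3=21, C2→#1 2×5=10, C3→#1 6×4=24, C4→#2 15×3=45, C5→#1 15×2=30, C6→#2 10×3=30
  transport cost 160, fixed 267 → total 427.
Compare {#1, #3}: transport cost 240 + fixed 224 = 464.
Compare {#2}: transport cost 347 + fixed 148 = 495.
Compare {#1, #2, #3}: transport cost 160 + fixed 372 = 532.
All other subsets cost ≥ 464. Minimum total cost: 427.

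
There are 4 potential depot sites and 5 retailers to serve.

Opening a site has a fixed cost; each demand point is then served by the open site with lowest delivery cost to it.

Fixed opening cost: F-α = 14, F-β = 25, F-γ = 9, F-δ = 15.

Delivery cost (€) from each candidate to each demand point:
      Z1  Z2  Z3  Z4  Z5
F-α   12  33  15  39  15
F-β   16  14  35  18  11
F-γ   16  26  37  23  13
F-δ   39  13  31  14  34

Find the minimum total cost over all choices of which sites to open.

98

Open {F-α, F-δ}: assign each demand point to its cheapest open site.
  Z1→F-α 12, Z2→F-δ 13, Z3→F-α 15, Z4→F-δ 14, Z5→F-α 15
  delivery cost 69, fixed 29 → total 98.
Compare {F-α, F-γ, F-δ}: delivery cost 67 + fixed 38 = 105.
Compare {F-α, F-β}: delivery cost 70 + fixed 39 = 109.
Compare {F-γ, F-δ}: delivery cost 87 + fixed 24 = 111.
All other subsets cost ≥ 105. Minimum total cost: 98.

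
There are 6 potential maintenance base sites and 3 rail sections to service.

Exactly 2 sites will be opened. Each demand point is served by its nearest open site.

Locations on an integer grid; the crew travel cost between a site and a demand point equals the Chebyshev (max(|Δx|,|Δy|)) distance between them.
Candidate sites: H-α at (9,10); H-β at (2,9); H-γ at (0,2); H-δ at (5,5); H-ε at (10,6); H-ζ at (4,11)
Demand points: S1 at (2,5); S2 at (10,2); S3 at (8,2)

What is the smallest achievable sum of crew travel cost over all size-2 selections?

Open {H-δ, H-ε}.
  S1→H-δ 3, S2→H-ε 4, S3→H-δ 3  ⇒ total 10.
Compare {H-α, H-δ}: total 11.
Compare {H-β, H-δ}: total 11.
No size-2 selection does better; minimum is 10.

10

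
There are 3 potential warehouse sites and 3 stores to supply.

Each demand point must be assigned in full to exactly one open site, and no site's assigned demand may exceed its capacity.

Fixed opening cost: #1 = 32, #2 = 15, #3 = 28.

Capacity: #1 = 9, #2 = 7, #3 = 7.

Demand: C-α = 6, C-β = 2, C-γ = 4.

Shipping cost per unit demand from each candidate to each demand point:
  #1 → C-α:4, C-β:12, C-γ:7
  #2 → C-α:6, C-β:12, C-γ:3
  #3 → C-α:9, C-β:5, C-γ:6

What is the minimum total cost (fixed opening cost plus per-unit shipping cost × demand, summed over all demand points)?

Open {#1, #2}; cheapest assignment that respects the capacities:
  #1 (cap 9, load 8): C-α, C-β — cost 6×4 + 2×12 = 48
  #2 (cap 7, load 4): C-γ — cost 4×3 = 12
  Shipping 60, fixed 47 → total 107.
  Any other capacity-feasible assignment to {#1, #2} ships for at least 60.
Compare {#2, #3}: its best feasible assignment gives total 113.
Compare {#1, #3}: its best feasible assignment gives total 118.
Every other set of open sites that can feasibly serve all demand totals ≥ 113 even under its best assignment. Minimum: 107.

107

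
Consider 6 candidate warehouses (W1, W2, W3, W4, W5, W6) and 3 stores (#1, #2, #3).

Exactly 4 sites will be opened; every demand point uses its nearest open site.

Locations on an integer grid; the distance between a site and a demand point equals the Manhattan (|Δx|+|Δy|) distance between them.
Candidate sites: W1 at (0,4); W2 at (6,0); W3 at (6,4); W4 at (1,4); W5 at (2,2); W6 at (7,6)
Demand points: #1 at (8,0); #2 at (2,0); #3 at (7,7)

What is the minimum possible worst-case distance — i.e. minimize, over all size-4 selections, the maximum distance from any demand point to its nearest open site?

Open {W1, W2, W5, W6}.
  Farthest demand point is #1 at distance 2 (to W2); all others are ≤ 2.
With {W2, W3, W5, W6} the worst case is 2.
With {W2, W4, W5, W6} the worst case is 2.
No size-4 selection achieves below 2.

2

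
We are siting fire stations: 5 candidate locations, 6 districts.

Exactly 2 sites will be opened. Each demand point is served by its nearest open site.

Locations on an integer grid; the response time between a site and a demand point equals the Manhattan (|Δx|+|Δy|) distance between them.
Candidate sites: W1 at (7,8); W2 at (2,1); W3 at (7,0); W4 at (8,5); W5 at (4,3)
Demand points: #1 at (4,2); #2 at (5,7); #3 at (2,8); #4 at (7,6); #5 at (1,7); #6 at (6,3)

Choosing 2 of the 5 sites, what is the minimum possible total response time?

20

Open {W1, W5}.
  #1→W5 1, #2→W1 3, #3→W1 5, #4→W1 2, #5→W1 7, #6→W5 2  ⇒ total 20.
Compare {W4, W5}: total 24.
Compare {W1, W2}: total 26.
No size-2 selection does better; minimum is 20.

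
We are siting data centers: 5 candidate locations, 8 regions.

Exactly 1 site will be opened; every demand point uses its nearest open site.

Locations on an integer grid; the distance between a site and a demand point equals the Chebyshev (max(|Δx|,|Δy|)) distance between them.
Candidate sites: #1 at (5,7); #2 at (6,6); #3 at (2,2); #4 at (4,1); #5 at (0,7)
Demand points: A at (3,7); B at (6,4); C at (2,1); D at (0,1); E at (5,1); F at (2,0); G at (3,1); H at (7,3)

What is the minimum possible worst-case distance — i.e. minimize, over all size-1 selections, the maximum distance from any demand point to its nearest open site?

Open {#3}.
  Farthest demand point is A at distance 5 (to #3); all others are ≤ 5.
With {#2} the worst case is 6.
With {#4} the worst case is 6.
No size-1 selection achieves below 5.

5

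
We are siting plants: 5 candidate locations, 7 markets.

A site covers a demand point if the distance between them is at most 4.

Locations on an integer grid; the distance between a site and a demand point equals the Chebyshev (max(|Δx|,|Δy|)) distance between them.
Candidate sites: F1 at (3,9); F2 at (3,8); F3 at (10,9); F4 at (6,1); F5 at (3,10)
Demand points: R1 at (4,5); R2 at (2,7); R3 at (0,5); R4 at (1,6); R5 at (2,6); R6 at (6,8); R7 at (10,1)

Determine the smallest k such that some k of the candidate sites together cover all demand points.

2

Coverage sets (demand points within 4 of each site):
  F1: {R1, R2, R3, R4, R5, R6}
  F2: {R1, R2, R3, R4, R5, R6}
  F3: {R6}
  F4: {R1, R7}
  F5: {R2, R4, R5, R6}
No single site covers all 7 demand points.
But {F1, F4} covers everything, so the minimum is 2.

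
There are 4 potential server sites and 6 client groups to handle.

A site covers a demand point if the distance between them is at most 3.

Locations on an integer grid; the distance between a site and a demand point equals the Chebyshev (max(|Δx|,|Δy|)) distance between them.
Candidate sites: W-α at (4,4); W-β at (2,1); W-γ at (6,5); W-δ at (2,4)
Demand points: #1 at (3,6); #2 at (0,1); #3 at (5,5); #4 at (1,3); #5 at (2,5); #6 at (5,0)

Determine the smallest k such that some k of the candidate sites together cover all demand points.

2

Coverage sets (demand points within 3 of each site):
  W-α: {#1, #3, #4, #5}
  W-β: {#2, #4, #6}
  W-γ: {#1, #3}
  W-δ: {#1, #2, #3, #4, #5}
No single site covers all 6 demand points.
But {W-α, W-β} covers everything, so the minimum is 2.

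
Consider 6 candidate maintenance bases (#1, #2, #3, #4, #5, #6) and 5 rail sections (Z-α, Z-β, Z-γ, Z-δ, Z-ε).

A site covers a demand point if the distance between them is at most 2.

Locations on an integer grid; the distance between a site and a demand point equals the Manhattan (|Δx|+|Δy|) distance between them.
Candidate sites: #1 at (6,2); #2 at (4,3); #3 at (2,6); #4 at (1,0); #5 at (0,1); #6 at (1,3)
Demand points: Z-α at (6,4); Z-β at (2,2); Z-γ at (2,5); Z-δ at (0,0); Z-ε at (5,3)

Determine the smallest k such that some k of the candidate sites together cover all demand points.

4

Coverage sets (demand points within 2 of each site):
  #1: {Z-α, Z-ε}
  #2: {Z-ε}
  #3: {Z-γ}
  #4: {Z-δ}
  #5: {Z-δ}
  #6: {Z-β}
No 3 sites suffice: every size-3 union leaves at least one demand point uncovered.
But {#1, #3, #4, #6} covers everything, so the minimum is 4.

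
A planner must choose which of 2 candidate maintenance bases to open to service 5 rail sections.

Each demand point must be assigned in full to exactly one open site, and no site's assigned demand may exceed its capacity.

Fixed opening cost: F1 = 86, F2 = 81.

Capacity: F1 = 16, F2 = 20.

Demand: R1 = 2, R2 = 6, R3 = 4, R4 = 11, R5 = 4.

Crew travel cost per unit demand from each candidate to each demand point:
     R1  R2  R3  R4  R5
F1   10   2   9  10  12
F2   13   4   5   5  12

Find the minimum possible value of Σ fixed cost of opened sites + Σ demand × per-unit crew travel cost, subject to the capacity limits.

Open {F1, F2}; cheapest assignment that respects the capacities:
  F1 (cap 16, load 12): R1, R2, R5 — cost 2×10 + 6×2 + 4×12 = 80
  F2 (cap 20, load 15): R3, R4 — cost 4×5 + 11×5 = 75
  Shipping 155, fixed 167 → total 322.
  Any other capacity-feasible assignment to {F1, F2} ships for at least 155.
Total demand is 27 and no other set of sites has combined capacity ≥ 27, so {F1, F2} is the only feasible choice of open sites. Minimum: 322.

322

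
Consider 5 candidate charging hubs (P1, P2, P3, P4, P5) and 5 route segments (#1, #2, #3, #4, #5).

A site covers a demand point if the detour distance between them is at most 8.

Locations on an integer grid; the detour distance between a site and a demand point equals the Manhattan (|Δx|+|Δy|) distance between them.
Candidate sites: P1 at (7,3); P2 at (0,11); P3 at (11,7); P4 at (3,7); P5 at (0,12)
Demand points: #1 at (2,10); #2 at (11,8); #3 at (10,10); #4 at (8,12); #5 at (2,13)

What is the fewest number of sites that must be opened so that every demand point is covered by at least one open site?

2

Coverage sets (demand points within 8 of each site):
  P1: {}
  P2: {#1, #5}
  P3: {#2, #3, #4}
  P4: {#1, #5}
  P5: {#1, #4, #5}
No single site covers all 5 demand points.
But {P2, P3} covers everything, so the minimum is 2.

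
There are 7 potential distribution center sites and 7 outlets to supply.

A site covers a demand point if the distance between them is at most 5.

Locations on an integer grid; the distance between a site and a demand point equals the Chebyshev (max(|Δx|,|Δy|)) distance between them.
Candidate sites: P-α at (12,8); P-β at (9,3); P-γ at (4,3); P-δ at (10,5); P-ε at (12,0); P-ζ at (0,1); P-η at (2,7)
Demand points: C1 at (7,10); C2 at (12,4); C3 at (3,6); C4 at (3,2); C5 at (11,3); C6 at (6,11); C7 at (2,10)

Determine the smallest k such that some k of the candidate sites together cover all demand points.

2

Coverage sets (demand points within 5 of each site):
  P-α: {C1, C2, C5}
  P-β: {C2, C5}
  P-γ: {C3, C4}
  P-δ: {C1, C2, C5}
  P-ε: {C2, C5}
  P-ζ: {C3, C4}
  P-η: {C1, C3, C4, C6, C7}
No single site covers all 7 demand points.
But {P-α, P-η} covers everything, so the minimum is 2.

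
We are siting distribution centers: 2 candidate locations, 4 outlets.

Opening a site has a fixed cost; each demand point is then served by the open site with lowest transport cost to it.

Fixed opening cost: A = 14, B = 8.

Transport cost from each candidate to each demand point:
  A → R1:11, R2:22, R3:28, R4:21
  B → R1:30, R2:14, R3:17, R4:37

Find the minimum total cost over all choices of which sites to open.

Open {A, B}: assign each demand point to its cheapest open site.
  R1→A 11, R2→B 14, R3→B 17, R4→A 21
  transport cost 63, fixed 22 → total 85.
Compare {A}: transport cost 82 + fixed 14 = 96.
Compare {B}: transport cost 98 + fixed 8 = 106.

85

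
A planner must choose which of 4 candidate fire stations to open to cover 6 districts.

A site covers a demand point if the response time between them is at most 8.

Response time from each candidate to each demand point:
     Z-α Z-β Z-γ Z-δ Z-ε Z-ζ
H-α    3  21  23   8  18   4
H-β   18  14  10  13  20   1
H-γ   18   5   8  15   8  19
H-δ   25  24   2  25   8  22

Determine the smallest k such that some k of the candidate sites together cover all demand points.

Coverage sets (demand points within 8 of each site):
  H-α: {Z-α, Z-δ, Z-ζ}
  H-β: {Z-ζ}
  H-γ: {Z-β, Z-γ, Z-ε}
  H-δ: {Z-γ, Z-ε}
No single site covers all 6 demand points.
But {H-α, H-γ} covers everything, so the minimum is 2.

2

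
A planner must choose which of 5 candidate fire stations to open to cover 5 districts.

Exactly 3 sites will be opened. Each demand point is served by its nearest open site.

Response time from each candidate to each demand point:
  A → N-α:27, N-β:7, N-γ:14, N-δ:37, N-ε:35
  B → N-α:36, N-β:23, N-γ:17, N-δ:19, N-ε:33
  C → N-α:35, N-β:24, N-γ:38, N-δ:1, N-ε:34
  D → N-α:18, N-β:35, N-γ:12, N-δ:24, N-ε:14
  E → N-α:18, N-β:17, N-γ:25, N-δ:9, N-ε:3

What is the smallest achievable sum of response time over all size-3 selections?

43

Open {A, C, E}.
  N-α→E 18, N-β→A 7, N-γ→A 14, N-δ→C 1, N-ε→E 3  ⇒ total 43.
Compare {A, D, E}: total 49.
Compare {A, B, E}: total 51.
No size-3 selection does better; minimum is 43.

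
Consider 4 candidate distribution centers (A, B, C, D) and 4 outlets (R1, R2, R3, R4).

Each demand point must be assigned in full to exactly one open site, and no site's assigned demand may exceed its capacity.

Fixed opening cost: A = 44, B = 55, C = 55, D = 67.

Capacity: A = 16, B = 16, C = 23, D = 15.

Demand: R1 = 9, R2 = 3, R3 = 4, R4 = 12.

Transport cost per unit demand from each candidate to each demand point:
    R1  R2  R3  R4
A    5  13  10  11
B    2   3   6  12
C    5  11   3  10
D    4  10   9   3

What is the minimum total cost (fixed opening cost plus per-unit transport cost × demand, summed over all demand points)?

Open {B, D}; cheapest assignment that respects the capacities:
  B (cap 16, load 16): R1, R2, R3 — cost 9×2 + 3×3 + 4×6 = 51
  D (cap 15, load 12): R4 — cost 12×3 = 36
  Shipping 87, fixed 122 → total 209.
  Any other capacity-feasible assignment to {B, D} ships for at least 87.
Compare {C, D}: its best feasible assignment gives total 245.
Compare {B, C, D}: its best feasible assignment gives total 252.
Every other set of open sites that can feasibly serve all demand totals ≥ 245 even under its best assignment. Minimum: 209.

209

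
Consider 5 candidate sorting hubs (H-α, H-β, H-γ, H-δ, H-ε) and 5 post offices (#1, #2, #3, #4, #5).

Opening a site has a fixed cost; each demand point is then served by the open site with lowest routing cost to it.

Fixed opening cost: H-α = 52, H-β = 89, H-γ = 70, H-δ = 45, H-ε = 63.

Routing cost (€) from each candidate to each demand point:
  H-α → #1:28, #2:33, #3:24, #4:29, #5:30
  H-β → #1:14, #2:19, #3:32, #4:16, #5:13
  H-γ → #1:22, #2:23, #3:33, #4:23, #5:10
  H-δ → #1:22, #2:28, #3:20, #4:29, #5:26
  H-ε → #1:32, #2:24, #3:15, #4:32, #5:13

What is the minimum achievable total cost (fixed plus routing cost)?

Open {H-δ}: assign each demand point to its cheapest open site.
  #1→H-δ 22, #2→H-δ 28, #3→H-δ 20, #4→H-δ 29, #5→H-δ 26
  routing cost 125, fixed 45 → total 170.
Compare {H-ε}: routing cost 116 + fixed 63 = 179.
Compare {H-γ}: routing cost 111 + fixed 70 = 181.
Compare {H-β}: routing cost 94 + fixed 89 = 183.
All other subsets cost ≥ 179. Minimum total cost: 170.

170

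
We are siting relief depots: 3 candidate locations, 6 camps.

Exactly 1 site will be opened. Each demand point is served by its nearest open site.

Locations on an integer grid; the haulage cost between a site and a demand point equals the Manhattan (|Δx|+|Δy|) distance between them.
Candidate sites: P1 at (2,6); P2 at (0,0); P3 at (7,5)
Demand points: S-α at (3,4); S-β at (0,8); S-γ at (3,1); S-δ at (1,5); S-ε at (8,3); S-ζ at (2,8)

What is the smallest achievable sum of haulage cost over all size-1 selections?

26

Open {P1}.
  S-α→P1 3, S-β→P1 4, S-γ→P1 6, S-δ→P1 2, S-ε→P1 9, S-ζ→P1 2  ⇒ total 26.
Compare {P3}: total 40.
Compare {P2}: total 46.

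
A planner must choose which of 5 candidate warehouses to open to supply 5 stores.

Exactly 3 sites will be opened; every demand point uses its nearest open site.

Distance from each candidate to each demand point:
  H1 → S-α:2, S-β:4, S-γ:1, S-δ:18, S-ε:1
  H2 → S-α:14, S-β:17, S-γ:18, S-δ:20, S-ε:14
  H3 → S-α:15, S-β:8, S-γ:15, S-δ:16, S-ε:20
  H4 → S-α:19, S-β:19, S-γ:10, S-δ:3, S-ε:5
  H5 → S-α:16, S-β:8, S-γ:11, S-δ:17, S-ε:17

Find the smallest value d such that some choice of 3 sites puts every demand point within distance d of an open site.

Open {H1, H2, H4}.
  Farthest demand point is S-β at distance 4 (to H1); all others are ≤ 4.
With {H1, H3, H4} the worst case is 4.
With {H1, H4, H5} the worst case is 4.
No size-3 selection achieves below 4.

4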